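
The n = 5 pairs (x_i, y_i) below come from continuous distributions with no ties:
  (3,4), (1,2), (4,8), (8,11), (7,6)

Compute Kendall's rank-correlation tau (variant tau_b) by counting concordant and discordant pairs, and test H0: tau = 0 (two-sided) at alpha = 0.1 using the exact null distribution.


Step 1: Enumerate the 10 unordered pairs (i,j) with i<j and classify each by sign(x_j-x_i) * sign(y_j-y_i).
  (1,2):dx=-2,dy=-2->C; (1,3):dx=+1,dy=+4->C; (1,4):dx=+5,dy=+7->C; (1,5):dx=+4,dy=+2->C
  (2,3):dx=+3,dy=+6->C; (2,4):dx=+7,dy=+9->C; (2,5):dx=+6,dy=+4->C; (3,4):dx=+4,dy=+3->C
  (3,5):dx=+3,dy=-2->D; (4,5):dx=-1,dy=-5->C
Step 2: C = 9, D = 1, total pairs = 10.
Step 3: tau = (C - D)/(n(n-1)/2) = (9 - 1)/10 = 0.800000.
Step 4: Exact two-sided p-value (enumerate n! = 120 permutations of y under H0): p = 0.083333.
Step 5: alpha = 0.1. reject H0.

tau_b = 0.8000 (C=9, D=1), p = 0.083333, reject H0.


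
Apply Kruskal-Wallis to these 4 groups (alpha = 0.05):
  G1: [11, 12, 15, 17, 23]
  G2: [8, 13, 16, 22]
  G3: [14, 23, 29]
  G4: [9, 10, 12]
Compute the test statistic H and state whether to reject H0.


Step 1: Combine all N = 15 observations and assign midranks.
sorted (value, group, rank): (8,G2,1), (9,G4,2), (10,G4,3), (11,G1,4), (12,G1,5.5), (12,G4,5.5), (13,G2,7), (14,G3,8), (15,G1,9), (16,G2,10), (17,G1,11), (22,G2,12), (23,G1,13.5), (23,G3,13.5), (29,G3,15)
Step 2: Sum ranks within each group.
R_1 = 43 (n_1 = 5)
R_2 = 30 (n_2 = 4)
R_3 = 36.5 (n_3 = 3)
R_4 = 10.5 (n_4 = 3)
Step 3: H = 12/(N(N+1)) * sum(R_i^2/n_i) - 3(N+1)
     = 12/(15*16) * (43^2/5 + 30^2/4 + 36.5^2/3 + 10.5^2/3) - 3*16
     = 0.050000 * 1075.63 - 48
     = 5.781667.
Step 4: Ties present; correction factor C = 1 - 12/(15^3 - 15) = 0.996429. Corrected H = 5.781667 / 0.996429 = 5.802389.
Step 5: Under H0, H ~ chi^2(3); p-value = 0.121630.
Step 6: alpha = 0.05. fail to reject H0.

H = 5.8024, df = 3, p = 0.121630, fail to reject H0.


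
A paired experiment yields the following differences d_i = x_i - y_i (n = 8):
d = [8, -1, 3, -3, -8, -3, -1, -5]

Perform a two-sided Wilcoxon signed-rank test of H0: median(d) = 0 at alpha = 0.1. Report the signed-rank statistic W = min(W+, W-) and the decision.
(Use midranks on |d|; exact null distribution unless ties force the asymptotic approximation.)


Step 1: Drop any zero differences (none here) and take |d_i|.
|d| = [8, 1, 3, 3, 8, 3, 1, 5]
Step 2: Midrank |d_i| (ties get averaged ranks).
ranks: |8|->7.5, |1|->1.5, |3|->4, |3|->4, |8|->7.5, |3|->4, |1|->1.5, |5|->6
Step 3: Attach original signs; sum ranks with positive sign and with negative sign.
W+ = 7.5 + 4 = 11.5
W- = 1.5 + 4 + 7.5 + 4 + 1.5 + 6 = 24.5
(Check: W+ + W- = 36 should equal n(n+1)/2 = 36.)
Step 4: Test statistic W = min(W+, W-) = 11.5.
Step 5: Ties in |d|, so use the tie-corrected normal approximation.
        E[W] = n(n+1)/4 = 8*9/4 = 18.
        Tie groups: |d|=1 (t=2), |d|=3 (t=3), |d|=8 (t=2); sum(t^3 - t) = 36.
        Var[W] = n(n+1)(2n+1)/24 - sum(t^3-t)/48 = 1224/24 - 36/48 = 50.25.
        z = (W - E[W]) / sqrt(Var[W]) = (11.5 - 18) / 7.0887 = -0.9169.
        Two-sided p = 2*Phi(z) = 0.359169.
Step 6: alpha = 0.1. fail to reject H0.

W+ = 11.5, W- = 24.5, W = min = 11.5, p = 0.359169, fail to reject H0.


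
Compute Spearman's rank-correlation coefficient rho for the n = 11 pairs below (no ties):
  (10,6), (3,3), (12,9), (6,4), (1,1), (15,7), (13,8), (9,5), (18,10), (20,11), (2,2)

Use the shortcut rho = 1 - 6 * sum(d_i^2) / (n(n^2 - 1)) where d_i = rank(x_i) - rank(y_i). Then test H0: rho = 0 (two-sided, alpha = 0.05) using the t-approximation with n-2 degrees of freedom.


Step 1: Rank x and y separately (midranks; no ties here).
rank(x): 10->6, 3->3, 12->7, 6->4, 1->1, 15->9, 13->8, 9->5, 18->10, 20->11, 2->2
rank(y): 6->6, 3->3, 9->9, 4->4, 1->1, 7->7, 8->8, 5->5, 10->10, 11->11, 2->2
Step 2: d_i = R_x(i) - R_y(i); compute d_i^2.
  (6-6)^2=0, (3-3)^2=0, (7-9)^2=4, (4-4)^2=0, (1-1)^2=0, (9-7)^2=4, (8-8)^2=0, (5-5)^2=0, (10-10)^2=0, (11-11)^2=0, (2-2)^2=0
sum(d^2) = 8.
Step 3: rho = 1 - 6*8 / (11*(11^2 - 1)) = 1 - 48/1320 = 0.963636.
Step 4: Under H0, t = rho * sqrt((n-2)/(1-rho^2)) = 10.8186 ~ t(9).
Step 5: Two-sided p-value from the t-distribution with 9 df = 0.000002.
Step 6: alpha = 0.05. reject H0.

rho = 0.9636, p = 0.000002, reject H0 at alpha = 0.05.


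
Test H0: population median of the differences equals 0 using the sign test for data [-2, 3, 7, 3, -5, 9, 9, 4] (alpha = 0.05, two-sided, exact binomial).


Step 1: Discard zero differences. Original n = 8; n_eff = number of nonzero differences = 8.
Nonzero differences (with sign): -2, +3, +7, +3, -5, +9, +9, +4
Step 2: Count signs: positive = 6, negative = 2.
Step 3: Under H0: P(positive) = 0.5, so the number of positives S ~ Bin(8, 0.5).
Step 4: Two-sided exact p-value = sum of Bin(8,0.5) probabilities at or below the observed probability = 0.289062.
Step 5: alpha = 0.05. fail to reject H0.

n_eff = 8, pos = 6, neg = 2, p = 0.289062, fail to reject H0.


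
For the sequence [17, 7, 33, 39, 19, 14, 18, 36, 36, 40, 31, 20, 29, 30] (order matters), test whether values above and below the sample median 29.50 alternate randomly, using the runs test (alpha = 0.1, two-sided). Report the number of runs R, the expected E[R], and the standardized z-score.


Step 1: Compute median = 29.50; label A = above, B = below.
Labels in order: BBAABBBAAAABBA  (n_A = 7, n_B = 7)
Step 2: Count runs R = 6.
Step 3: Under H0 (random ordering), E[R] = 2*n_A*n_B/(n_A+n_B) + 1 = 2*7*7/14 + 1 = 8.0000.
        Var[R] = 2*n_A*n_B*(2*n_A*n_B - n_A - n_B) / ((n_A+n_B)^2 * (n_A+n_B-1)) = 8232/2548 = 3.2308.
        SD[R] = 1.7974.
Step 4: Continuity-corrected z = (R + 0.5 - E[R]) / SD[R] = (6 + 0.5 - 8.0000) / 1.7974 = -0.8345.
Step 5: Two-sided p-value via normal approximation = 2*(1 - Phi(|z|)) = 0.403986.
Step 6: alpha = 0.1. fail to reject H0.

R = 6, z = -0.8345, p = 0.403986, fail to reject H0.


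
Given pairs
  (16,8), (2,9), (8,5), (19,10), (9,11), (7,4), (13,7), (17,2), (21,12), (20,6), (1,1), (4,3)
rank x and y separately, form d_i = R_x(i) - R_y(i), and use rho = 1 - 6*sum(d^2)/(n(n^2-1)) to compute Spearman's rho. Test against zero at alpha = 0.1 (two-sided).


Step 1: Rank x and y separately (midranks; no ties here).
rank(x): 16->8, 2->2, 8->5, 19->10, 9->6, 7->4, 13->7, 17->9, 21->12, 20->11, 1->1, 4->3
rank(y): 8->8, 9->9, 5->5, 10->10, 11->11, 4->4, 7->7, 2->2, 12->12, 6->6, 1->1, 3->3
Step 2: d_i = R_x(i) - R_y(i); compute d_i^2.
  (8-8)^2=0, (2-9)^2=49, (5-5)^2=0, (10-10)^2=0, (6-11)^2=25, (4-4)^2=0, (7-7)^2=0, (9-2)^2=49, (12-12)^2=0, (11-6)^2=25, (1-1)^2=0, (3-3)^2=0
sum(d^2) = 148.
Step 3: rho = 1 - 6*148 / (12*(12^2 - 1)) = 1 - 888/1716 = 0.482517.
Step 4: Under H0, t = rho * sqrt((n-2)/(1-rho^2)) = 1.7421 ~ t(10).
Step 5: Two-sided p-value from the t-distribution with 10 df = 0.112109.
Step 6: alpha = 0.1. fail to reject H0.

rho = 0.4825, p = 0.112109, fail to reject H0 at alpha = 0.1.


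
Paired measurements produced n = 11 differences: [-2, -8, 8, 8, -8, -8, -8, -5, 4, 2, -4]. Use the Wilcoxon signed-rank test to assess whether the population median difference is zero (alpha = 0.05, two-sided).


Step 1: Drop any zero differences (none here) and take |d_i|.
|d| = [2, 8, 8, 8, 8, 8, 8, 5, 4, 2, 4]
Step 2: Midrank |d_i| (ties get averaged ranks).
ranks: |2|->1.5, |8|->8.5, |8|->8.5, |8|->8.5, |8|->8.5, |8|->8.5, |8|->8.5, |5|->5, |4|->3.5, |2|->1.5, |4|->3.5
Step 3: Attach original signs; sum ranks with positive sign and with negative sign.
W+ = 8.5 + 8.5 + 3.5 + 1.5 = 22
W- = 1.5 + 8.5 + 8.5 + 8.5 + 8.5 + 5 + 3.5 = 44
(Check: W+ + W- = 66 should equal n(n+1)/2 = 66.)
Step 4: Test statistic W = min(W+, W-) = 22.
Step 5: Ties in |d|, so use the tie-corrected normal approximation.
        E[W] = n(n+1)/4 = 11*12/4 = 33.
        Tie groups: |d|=2 (t=2), |d|=4 (t=2), |d|=8 (t=6); sum(t^3 - t) = 222.
        Var[W] = n(n+1)(2n+1)/24 - sum(t^3-t)/48 = 3036/24 - 222/48 = 121.875.
        z = (W - E[W]) / sqrt(Var[W]) = (22 - 33) / 11.0397 = -0.9964.
        Two-sided p = 2*Phi(z) = 0.319054.
Step 6: alpha = 0.05. fail to reject H0.

W+ = 22, W- = 44, W = min = 22, p = 0.319054, fail to reject H0.


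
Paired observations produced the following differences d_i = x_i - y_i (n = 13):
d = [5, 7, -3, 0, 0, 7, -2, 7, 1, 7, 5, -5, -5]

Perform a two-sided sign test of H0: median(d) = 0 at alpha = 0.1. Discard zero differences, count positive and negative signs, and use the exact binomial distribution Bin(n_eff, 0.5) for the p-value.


Step 1: Discard zero differences. Original n = 13; n_eff = number of nonzero differences = 11.
Nonzero differences (with sign): +5, +7, -3, +7, -2, +7, +1, +7, +5, -5, -5
Step 2: Count signs: positive = 7, negative = 4.
Step 3: Under H0: P(positive) = 0.5, so the number of positives S ~ Bin(11, 0.5).
Step 4: Two-sided exact p-value = sum of Bin(11,0.5) probabilities at or below the observed probability = 0.548828.
Step 5: alpha = 0.1. fail to reject H0.

n_eff = 11, pos = 7, neg = 4, p = 0.548828, fail to reject H0.


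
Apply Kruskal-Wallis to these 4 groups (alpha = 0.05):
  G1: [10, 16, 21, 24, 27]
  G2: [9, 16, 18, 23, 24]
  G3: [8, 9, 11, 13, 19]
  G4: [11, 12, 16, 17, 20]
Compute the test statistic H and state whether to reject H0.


Step 1: Combine all N = 20 observations and assign midranks.
sorted (value, group, rank): (8,G3,1), (9,G2,2.5), (9,G3,2.5), (10,G1,4), (11,G3,5.5), (11,G4,5.5), (12,G4,7), (13,G3,8), (16,G1,10), (16,G2,10), (16,G4,10), (17,G4,12), (18,G2,13), (19,G3,14), (20,G4,15), (21,G1,16), (23,G2,17), (24,G1,18.5), (24,G2,18.5), (27,G1,20)
Step 2: Sum ranks within each group.
R_1 = 68.5 (n_1 = 5)
R_2 = 61 (n_2 = 5)
R_3 = 31 (n_3 = 5)
R_4 = 49.5 (n_4 = 5)
Step 3: H = 12/(N(N+1)) * sum(R_i^2/n_i) - 3(N+1)
     = 12/(20*21) * (68.5^2/5 + 61^2/5 + 31^2/5 + 49.5^2/5) - 3*21
     = 0.028571 * 2364.9 - 63
     = 4.568571.
Step 4: Ties present; correction factor C = 1 - 42/(20^3 - 20) = 0.994737. Corrected H = 4.568571 / 0.994737 = 4.592744.
Step 5: Under H0, H ~ chi^2(3); p-value = 0.204165.
Step 6: alpha = 0.05. fail to reject H0.

H = 4.5927, df = 3, p = 0.204165, fail to reject H0.


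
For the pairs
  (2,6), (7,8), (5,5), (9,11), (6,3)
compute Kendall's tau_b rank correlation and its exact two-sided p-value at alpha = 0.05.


Step 1: Enumerate the 10 unordered pairs (i,j) with i<j and classify each by sign(x_j-x_i) * sign(y_j-y_i).
  (1,2):dx=+5,dy=+2->C; (1,3):dx=+3,dy=-1->D; (1,4):dx=+7,dy=+5->C; (1,5):dx=+4,dy=-3->D
  (2,3):dx=-2,dy=-3->C; (2,4):dx=+2,dy=+3->C; (2,5):dx=-1,dy=-5->C; (3,4):dx=+4,dy=+6->C
  (3,5):dx=+1,dy=-2->D; (4,5):dx=-3,dy=-8->C
Step 2: C = 7, D = 3, total pairs = 10.
Step 3: tau = (C - D)/(n(n-1)/2) = (7 - 3)/10 = 0.400000.
Step 4: Exact two-sided p-value (enumerate n! = 120 permutations of y under H0): p = 0.483333.
Step 5: alpha = 0.05. fail to reject H0.

tau_b = 0.4000 (C=7, D=3), p = 0.483333, fail to reject H0.


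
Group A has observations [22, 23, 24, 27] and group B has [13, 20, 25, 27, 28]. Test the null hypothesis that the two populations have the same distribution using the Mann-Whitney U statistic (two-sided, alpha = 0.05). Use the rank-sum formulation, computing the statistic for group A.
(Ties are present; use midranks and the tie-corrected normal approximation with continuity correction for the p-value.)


Step 1: Combine and sort all 9 observations; assign midranks.
sorted (value, group): (13,Y), (20,Y), (22,X), (23,X), (24,X), (25,Y), (27,X), (27,Y), (28,Y)
ranks: 13->1, 20->2, 22->3, 23->4, 24->5, 25->6, 27->7.5, 27->7.5, 28->9
Step 2: Rank sum for X: R1 = 3 + 4 + 5 + 7.5 = 19.5.
Step 3: U_X = R1 - n1(n1+1)/2 = 19.5 - 4*5/2 = 19.5 - 10 = 9.5.
       U_Y = n1*n2 - U_X = 20 - 9.5 = 10.5.
Step 4: Ties are present, so use the tie-corrected normal approximation (with continuity correction) for the p-value.
Step 5: p-value = 1.000000; compare to alpha = 0.05. fail to reject H0.

U_X = 9.5, p = 1.000000, fail to reject H0 at alpha = 0.05.


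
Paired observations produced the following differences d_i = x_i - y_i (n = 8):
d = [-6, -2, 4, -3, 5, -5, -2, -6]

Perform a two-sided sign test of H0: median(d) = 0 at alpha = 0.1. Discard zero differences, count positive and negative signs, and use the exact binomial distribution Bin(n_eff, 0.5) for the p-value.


Step 1: Discard zero differences. Original n = 8; n_eff = number of nonzero differences = 8.
Nonzero differences (with sign): -6, -2, +4, -3, +5, -5, -2, -6
Step 2: Count signs: positive = 2, negative = 6.
Step 3: Under H0: P(positive) = 0.5, so the number of positives S ~ Bin(8, 0.5).
Step 4: Two-sided exact p-value = sum of Bin(8,0.5) probabilities at or below the observed probability = 0.289062.
Step 5: alpha = 0.1. fail to reject H0.

n_eff = 8, pos = 2, neg = 6, p = 0.289062, fail to reject H0.


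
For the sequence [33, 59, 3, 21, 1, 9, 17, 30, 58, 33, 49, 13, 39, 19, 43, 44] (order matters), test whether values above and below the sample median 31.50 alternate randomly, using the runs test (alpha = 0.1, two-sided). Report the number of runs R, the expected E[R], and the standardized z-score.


Step 1: Compute median = 31.50; label A = above, B = below.
Labels in order: AABBBBBBAAABABAA  (n_A = 8, n_B = 8)
Step 2: Count runs R = 7.
Step 3: Under H0 (random ordering), E[R] = 2*n_A*n_B/(n_A+n_B) + 1 = 2*8*8/16 + 1 = 9.0000.
        Var[R] = 2*n_A*n_B*(2*n_A*n_B - n_A - n_B) / ((n_A+n_B)^2 * (n_A+n_B-1)) = 14336/3840 = 3.7333.
        SD[R] = 1.9322.
Step 4: Continuity-corrected z = (R + 0.5 - E[R]) / SD[R] = (7 + 0.5 - 9.0000) / 1.9322 = -0.7763.
Step 5: Two-sided p-value via normal approximation = 2*(1 - Phi(|z|)) = 0.437558.
Step 6: alpha = 0.1. fail to reject H0.

R = 7, z = -0.7763, p = 0.437558, fail to reject H0.


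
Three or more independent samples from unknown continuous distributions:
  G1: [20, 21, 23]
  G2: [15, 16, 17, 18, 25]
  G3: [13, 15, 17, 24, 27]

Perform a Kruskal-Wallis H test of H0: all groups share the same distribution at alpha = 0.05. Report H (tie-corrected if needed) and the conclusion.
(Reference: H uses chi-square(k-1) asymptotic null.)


Step 1: Combine all N = 13 observations and assign midranks.
sorted (value, group, rank): (13,G3,1), (15,G2,2.5), (15,G3,2.5), (16,G2,4), (17,G2,5.5), (17,G3,5.5), (18,G2,7), (20,G1,8), (21,G1,9), (23,G1,10), (24,G3,11), (25,G2,12), (27,G3,13)
Step 2: Sum ranks within each group.
R_1 = 27 (n_1 = 3)
R_2 = 31 (n_2 = 5)
R_3 = 33 (n_3 = 5)
Step 3: H = 12/(N(N+1)) * sum(R_i^2/n_i) - 3(N+1)
     = 12/(13*14) * (27^2/3 + 31^2/5 + 33^2/5) - 3*14
     = 0.065934 * 653 - 42
     = 1.054945.
Step 4: Ties present; correction factor C = 1 - 12/(13^3 - 13) = 0.994505. Corrected H = 1.054945 / 0.994505 = 1.060773.
Step 5: Under H0, H ~ chi^2(2); p-value = 0.588377.
Step 6: alpha = 0.05. fail to reject H0.

H = 1.0608, df = 2, p = 0.588377, fail to reject H0.


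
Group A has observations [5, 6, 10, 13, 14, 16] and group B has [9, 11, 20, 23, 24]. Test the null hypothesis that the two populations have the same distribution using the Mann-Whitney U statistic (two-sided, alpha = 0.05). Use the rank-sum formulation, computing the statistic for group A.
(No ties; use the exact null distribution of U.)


Step 1: Combine and sort all 11 observations; assign midranks.
sorted (value, group): (5,X), (6,X), (9,Y), (10,X), (11,Y), (13,X), (14,X), (16,X), (20,Y), (23,Y), (24,Y)
ranks: 5->1, 6->2, 9->3, 10->4, 11->5, 13->6, 14->7, 16->8, 20->9, 23->10, 24->11
Step 2: Rank sum for X: R1 = 1 + 2 + 4 + 6 + 7 + 8 = 28.
Step 3: U_X = R1 - n1(n1+1)/2 = 28 - 6*7/2 = 28 - 21 = 7.
       U_Y = n1*n2 - U_X = 30 - 7 = 23.
Step 4: No ties, so the exact null distribution of U (based on enumerating the C(11,6) = 462 equally likely rank assignments) gives the two-sided p-value.
Step 5: p-value = 0.177489; compare to alpha = 0.05. fail to reject H0.

U_X = 7, p = 0.177489, fail to reject H0 at alpha = 0.05.


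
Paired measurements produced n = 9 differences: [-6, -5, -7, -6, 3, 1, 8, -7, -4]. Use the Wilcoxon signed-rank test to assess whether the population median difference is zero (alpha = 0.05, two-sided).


Step 1: Drop any zero differences (none here) and take |d_i|.
|d| = [6, 5, 7, 6, 3, 1, 8, 7, 4]
Step 2: Midrank |d_i| (ties get averaged ranks).
ranks: |6|->5.5, |5|->4, |7|->7.5, |6|->5.5, |3|->2, |1|->1, |8|->9, |7|->7.5, |4|->3
Step 3: Attach original signs; sum ranks with positive sign and with negative sign.
W+ = 2 + 1 + 9 = 12
W- = 5.5 + 4 + 7.5 + 5.5 + 7.5 + 3 = 33
(Check: W+ + W- = 45 should equal n(n+1)/2 = 45.)
Step 4: Test statistic W = min(W+, W-) = 12.
Step 5: Ties in |d|, so use the tie-corrected normal approximation.
        E[W] = n(n+1)/4 = 9*10/4 = 22.5.
        Tie groups: |d|=6 (t=2), |d|=7 (t=2); sum(t^3 - t) = 12.
        Var[W] = n(n+1)(2n+1)/24 - sum(t^3-t)/48 = 1710/24 - 12/48 = 71.
        z = (W - E[W]) / sqrt(Var[W]) = (12 - 22.5) / 8.4261 = -1.2461.
        Two-sided p = 2*Phi(z) = 0.212720.
Step 6: alpha = 0.05. fail to reject H0.

W+ = 12, W- = 33, W = min = 12, p = 0.212720, fail to reject H0.


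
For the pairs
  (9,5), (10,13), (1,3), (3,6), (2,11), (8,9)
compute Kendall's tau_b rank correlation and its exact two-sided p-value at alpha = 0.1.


Step 1: Enumerate the 15 unordered pairs (i,j) with i<j and classify each by sign(x_j-x_i) * sign(y_j-y_i).
  (1,2):dx=+1,dy=+8->C; (1,3):dx=-8,dy=-2->C; (1,4):dx=-6,dy=+1->D; (1,5):dx=-7,dy=+6->D
  (1,6):dx=-1,dy=+4->D; (2,3):dx=-9,dy=-10->C; (2,4):dx=-7,dy=-7->C; (2,5):dx=-8,dy=-2->C
  (2,6):dx=-2,dy=-4->C; (3,4):dx=+2,dy=+3->C; (3,5):dx=+1,dy=+8->C; (3,6):dx=+7,dy=+6->C
  (4,5):dx=-1,dy=+5->D; (4,6):dx=+5,dy=+3->C; (5,6):dx=+6,dy=-2->D
Step 2: C = 10, D = 5, total pairs = 15.
Step 3: tau = (C - D)/(n(n-1)/2) = (10 - 5)/15 = 0.333333.
Step 4: Exact two-sided p-value (enumerate n! = 720 permutations of y under H0): p = 0.469444.
Step 5: alpha = 0.1. fail to reject H0.

tau_b = 0.3333 (C=10, D=5), p = 0.469444, fail to reject H0.


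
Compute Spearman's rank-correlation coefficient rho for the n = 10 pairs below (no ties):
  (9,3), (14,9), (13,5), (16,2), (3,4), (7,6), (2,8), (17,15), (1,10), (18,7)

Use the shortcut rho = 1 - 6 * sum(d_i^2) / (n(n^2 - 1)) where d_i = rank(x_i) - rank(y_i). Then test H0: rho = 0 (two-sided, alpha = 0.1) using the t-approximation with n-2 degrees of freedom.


Step 1: Rank x and y separately (midranks; no ties here).
rank(x): 9->5, 14->7, 13->6, 16->8, 3->3, 7->4, 2->2, 17->9, 1->1, 18->10
rank(y): 3->2, 9->8, 5->4, 2->1, 4->3, 6->5, 8->7, 15->10, 10->9, 7->6
Step 2: d_i = R_x(i) - R_y(i); compute d_i^2.
  (5-2)^2=9, (7-8)^2=1, (6-4)^2=4, (8-1)^2=49, (3-3)^2=0, (4-5)^2=1, (2-7)^2=25, (9-10)^2=1, (1-9)^2=64, (10-6)^2=16
sum(d^2) = 170.
Step 3: rho = 1 - 6*170 / (10*(10^2 - 1)) = 1 - 1020/990 = -0.030303.
Step 4: Under H0, t = rho * sqrt((n-2)/(1-rho^2)) = -0.0857 ~ t(8).
Step 5: Two-sided p-value from the t-distribution with 8 df = 0.933773.
Step 6: alpha = 0.1. fail to reject H0.

rho = -0.0303, p = 0.933773, fail to reject H0 at alpha = 0.1.


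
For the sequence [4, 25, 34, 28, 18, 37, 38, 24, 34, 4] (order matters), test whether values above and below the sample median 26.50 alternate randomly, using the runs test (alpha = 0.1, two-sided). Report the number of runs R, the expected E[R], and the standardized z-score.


Step 1: Compute median = 26.50; label A = above, B = below.
Labels in order: BBAABAABAB  (n_A = 5, n_B = 5)
Step 2: Count runs R = 7.
Step 3: Under H0 (random ordering), E[R] = 2*n_A*n_B/(n_A+n_B) + 1 = 2*5*5/10 + 1 = 6.0000.
        Var[R] = 2*n_A*n_B*(2*n_A*n_B - n_A - n_B) / ((n_A+n_B)^2 * (n_A+n_B-1)) = 2000/900 = 2.2222.
        SD[R] = 1.4907.
Step 4: Continuity-corrected z = (R - 0.5 - E[R]) / SD[R] = (7 - 0.5 - 6.0000) / 1.4907 = 0.3354.
Step 5: Two-sided p-value via normal approximation = 2*(1 - Phi(|z|)) = 0.737316.
Step 6: alpha = 0.1. fail to reject H0.

R = 7, z = 0.3354, p = 0.737316, fail to reject H0.


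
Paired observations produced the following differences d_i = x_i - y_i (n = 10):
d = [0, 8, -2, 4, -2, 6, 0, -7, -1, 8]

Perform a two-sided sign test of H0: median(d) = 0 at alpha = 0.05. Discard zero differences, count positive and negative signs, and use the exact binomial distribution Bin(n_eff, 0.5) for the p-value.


Step 1: Discard zero differences. Original n = 10; n_eff = number of nonzero differences = 8.
Nonzero differences (with sign): +8, -2, +4, -2, +6, -7, -1, +8
Step 2: Count signs: positive = 4, negative = 4.
Step 3: Under H0: P(positive) = 0.5, so the number of positives S ~ Bin(8, 0.5).
Step 4: Two-sided exact p-value = sum of Bin(8,0.5) probabilities at or below the observed probability = 1.000000.
Step 5: alpha = 0.05. fail to reject H0.

n_eff = 8, pos = 4, neg = 4, p = 1.000000, fail to reject H0.


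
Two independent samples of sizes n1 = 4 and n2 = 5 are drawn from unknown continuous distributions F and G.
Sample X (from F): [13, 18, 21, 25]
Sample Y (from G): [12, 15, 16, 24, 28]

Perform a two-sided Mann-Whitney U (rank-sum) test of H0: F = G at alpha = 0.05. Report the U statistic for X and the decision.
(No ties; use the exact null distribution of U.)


Step 1: Combine and sort all 9 observations; assign midranks.
sorted (value, group): (12,Y), (13,X), (15,Y), (16,Y), (18,X), (21,X), (24,Y), (25,X), (28,Y)
ranks: 12->1, 13->2, 15->3, 16->4, 18->5, 21->6, 24->7, 25->8, 28->9
Step 2: Rank sum for X: R1 = 2 + 5 + 6 + 8 = 21.
Step 3: U_X = R1 - n1(n1+1)/2 = 21 - 4*5/2 = 21 - 10 = 11.
       U_Y = n1*n2 - U_X = 20 - 11 = 9.
Step 4: No ties, so the exact null distribution of U (based on enumerating the C(9,4) = 126 equally likely rank assignments) gives the two-sided p-value.
Step 5: p-value = 0.904762; compare to alpha = 0.05. fail to reject H0.

U_X = 11, p = 0.904762, fail to reject H0 at alpha = 0.05.


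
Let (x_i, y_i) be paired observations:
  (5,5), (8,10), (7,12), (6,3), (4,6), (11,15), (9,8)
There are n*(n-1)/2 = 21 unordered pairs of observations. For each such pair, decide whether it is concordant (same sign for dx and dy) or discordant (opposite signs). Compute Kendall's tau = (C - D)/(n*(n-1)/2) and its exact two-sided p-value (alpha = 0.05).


Step 1: Enumerate the 21 unordered pairs (i,j) with i<j and classify each by sign(x_j-x_i) * sign(y_j-y_i).
  (1,2):dx=+3,dy=+5->C; (1,3):dx=+2,dy=+7->C; (1,4):dx=+1,dy=-2->D; (1,5):dx=-1,dy=+1->D
  (1,6):dx=+6,dy=+10->C; (1,7):dx=+4,dy=+3->C; (2,3):dx=-1,dy=+2->D; (2,4):dx=-2,dy=-7->C
  (2,5):dx=-4,dy=-4->C; (2,6):dx=+3,dy=+5->C; (2,7):dx=+1,dy=-2->D; (3,4):dx=-1,dy=-9->C
  (3,5):dx=-3,dy=-6->C; (3,6):dx=+4,dy=+3->C; (3,7):dx=+2,dy=-4->D; (4,5):dx=-2,dy=+3->D
  (4,6):dx=+5,dy=+12->C; (4,7):dx=+3,dy=+5->C; (5,6):dx=+7,dy=+9->C; (5,7):dx=+5,dy=+2->C
  (6,7):dx=-2,dy=-7->C
Step 2: C = 15, D = 6, total pairs = 21.
Step 3: tau = (C - D)/(n(n-1)/2) = (15 - 6)/21 = 0.428571.
Step 4: Exact two-sided p-value (enumerate n! = 5040 permutations of y under H0): p = 0.238889.
Step 5: alpha = 0.05. fail to reject H0.

tau_b = 0.4286 (C=15, D=6), p = 0.238889, fail to reject H0.


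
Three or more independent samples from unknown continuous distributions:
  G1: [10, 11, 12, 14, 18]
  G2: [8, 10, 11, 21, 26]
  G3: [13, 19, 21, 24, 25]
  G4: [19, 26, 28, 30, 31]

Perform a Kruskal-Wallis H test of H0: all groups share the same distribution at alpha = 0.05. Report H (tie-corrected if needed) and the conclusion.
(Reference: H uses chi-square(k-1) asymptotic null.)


Step 1: Combine all N = 20 observations and assign midranks.
sorted (value, group, rank): (8,G2,1), (10,G1,2.5), (10,G2,2.5), (11,G1,4.5), (11,G2,4.5), (12,G1,6), (13,G3,7), (14,G1,8), (18,G1,9), (19,G3,10.5), (19,G4,10.5), (21,G2,12.5), (21,G3,12.5), (24,G3,14), (25,G3,15), (26,G2,16.5), (26,G4,16.5), (28,G4,18), (30,G4,19), (31,G4,20)
Step 2: Sum ranks within each group.
R_1 = 30 (n_1 = 5)
R_2 = 37 (n_2 = 5)
R_3 = 59 (n_3 = 5)
R_4 = 84 (n_4 = 5)
Step 3: H = 12/(N(N+1)) * sum(R_i^2/n_i) - 3(N+1)
     = 12/(20*21) * (30^2/5 + 37^2/5 + 59^2/5 + 84^2/5) - 3*21
     = 0.028571 * 2561.2 - 63
     = 10.177143.
Step 4: Ties present; correction factor C = 1 - 30/(20^3 - 20) = 0.996241. Corrected H = 10.177143 / 0.996241 = 10.215547.
Step 5: Under H0, H ~ chi^2(3); p-value = 0.016820.
Step 6: alpha = 0.05. reject H0.

H = 10.2155, df = 3, p = 0.016820, reject H0.


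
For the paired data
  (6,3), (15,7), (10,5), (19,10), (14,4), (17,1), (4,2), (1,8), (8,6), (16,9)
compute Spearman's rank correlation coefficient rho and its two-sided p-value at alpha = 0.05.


Step 1: Rank x and y separately (midranks; no ties here).
rank(x): 6->3, 15->7, 10->5, 19->10, 14->6, 17->9, 4->2, 1->1, 8->4, 16->8
rank(y): 3->3, 7->7, 5->5, 10->10, 4->4, 1->1, 2->2, 8->8, 6->6, 9->9
Step 2: d_i = R_x(i) - R_y(i); compute d_i^2.
  (3-3)^2=0, (7-7)^2=0, (5-5)^2=0, (10-10)^2=0, (6-4)^2=4, (9-1)^2=64, (2-2)^2=0, (1-8)^2=49, (4-6)^2=4, (8-9)^2=1
sum(d^2) = 122.
Step 3: rho = 1 - 6*122 / (10*(10^2 - 1)) = 1 - 732/990 = 0.260606.
Step 4: Under H0, t = rho * sqrt((n-2)/(1-rho^2)) = 0.7635 ~ t(8).
Step 5: Two-sided p-value from the t-distribution with 8 df = 0.467089.
Step 6: alpha = 0.05. fail to reject H0.

rho = 0.2606, p = 0.467089, fail to reject H0 at alpha = 0.05.


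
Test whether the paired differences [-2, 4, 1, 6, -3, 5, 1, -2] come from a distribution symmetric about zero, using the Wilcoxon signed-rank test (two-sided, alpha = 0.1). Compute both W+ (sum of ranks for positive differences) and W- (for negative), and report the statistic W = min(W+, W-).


Step 1: Drop any zero differences (none here) and take |d_i|.
|d| = [2, 4, 1, 6, 3, 5, 1, 2]
Step 2: Midrank |d_i| (ties get averaged ranks).
ranks: |2|->3.5, |4|->6, |1|->1.5, |6|->8, |3|->5, |5|->7, |1|->1.5, |2|->3.5
Step 3: Attach original signs; sum ranks with positive sign and with negative sign.
W+ = 6 + 1.5 + 8 + 7 + 1.5 = 24
W- = 3.5 + 5 + 3.5 = 12
(Check: W+ + W- = 36 should equal n(n+1)/2 = 36.)
Step 4: Test statistic W = min(W+, W-) = 12.
Step 5: Ties in |d|, so use the tie-corrected normal approximation.
        E[W] = n(n+1)/4 = 8*9/4 = 18.
        Tie groups: |d|=1 (t=2), |d|=2 (t=2); sum(t^3 - t) = 12.
        Var[W] = n(n+1)(2n+1)/24 - sum(t^3-t)/48 = 1224/24 - 12/48 = 50.75.
        z = (W - E[W]) / sqrt(Var[W]) = (12 - 18) / 7.1239 = -0.8422.
        Two-sided p = 2*Phi(z) = 0.399656.
Step 6: alpha = 0.1. fail to reject H0.

W+ = 24, W- = 12, W = min = 12, p = 0.399656, fail to reject H0.


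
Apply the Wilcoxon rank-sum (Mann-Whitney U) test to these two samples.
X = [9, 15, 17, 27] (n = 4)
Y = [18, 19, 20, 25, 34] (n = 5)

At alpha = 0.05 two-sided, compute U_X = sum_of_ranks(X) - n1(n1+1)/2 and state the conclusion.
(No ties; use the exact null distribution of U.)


Step 1: Combine and sort all 9 observations; assign midranks.
sorted (value, group): (9,X), (15,X), (17,X), (18,Y), (19,Y), (20,Y), (25,Y), (27,X), (34,Y)
ranks: 9->1, 15->2, 17->3, 18->4, 19->5, 20->6, 25->7, 27->8, 34->9
Step 2: Rank sum for X: R1 = 1 + 2 + 3 + 8 = 14.
Step 3: U_X = R1 - n1(n1+1)/2 = 14 - 4*5/2 = 14 - 10 = 4.
       U_Y = n1*n2 - U_X = 20 - 4 = 16.
Step 4: No ties, so the exact null distribution of U (based on enumerating the C(9,4) = 126 equally likely rank assignments) gives the two-sided p-value.
Step 5: p-value = 0.190476; compare to alpha = 0.05. fail to reject H0.

U_X = 4, p = 0.190476, fail to reject H0 at alpha = 0.05.


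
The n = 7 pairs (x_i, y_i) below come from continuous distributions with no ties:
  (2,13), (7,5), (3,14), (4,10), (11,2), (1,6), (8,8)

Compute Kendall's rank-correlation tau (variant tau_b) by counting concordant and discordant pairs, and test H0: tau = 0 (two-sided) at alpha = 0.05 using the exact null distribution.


Step 1: Enumerate the 21 unordered pairs (i,j) with i<j and classify each by sign(x_j-x_i) * sign(y_j-y_i).
  (1,2):dx=+5,dy=-8->D; (1,3):dx=+1,dy=+1->C; (1,4):dx=+2,dy=-3->D; (1,5):dx=+9,dy=-11->D
  (1,6):dx=-1,dy=-7->C; (1,7):dx=+6,dy=-5->D; (2,3):dx=-4,dy=+9->D; (2,4):dx=-3,dy=+5->D
  (2,5):dx=+4,dy=-3->D; (2,6):dx=-6,dy=+1->D; (2,7):dx=+1,dy=+3->C; (3,4):dx=+1,dy=-4->D
  (3,5):dx=+8,dy=-12->D; (3,6):dx=-2,dy=-8->C; (3,7):dx=+5,dy=-6->D; (4,5):dx=+7,dy=-8->D
  (4,6):dx=-3,dy=-4->C; (4,7):dx=+4,dy=-2->D; (5,6):dx=-10,dy=+4->D; (5,7):dx=-3,dy=+6->D
  (6,7):dx=+7,dy=+2->C
Step 2: C = 6, D = 15, total pairs = 21.
Step 3: tau = (C - D)/(n(n-1)/2) = (6 - 15)/21 = -0.428571.
Step 4: Exact two-sided p-value (enumerate n! = 5040 permutations of y under H0): p = 0.238889.
Step 5: alpha = 0.05. fail to reject H0.

tau_b = -0.4286 (C=6, D=15), p = 0.238889, fail to reject H0.


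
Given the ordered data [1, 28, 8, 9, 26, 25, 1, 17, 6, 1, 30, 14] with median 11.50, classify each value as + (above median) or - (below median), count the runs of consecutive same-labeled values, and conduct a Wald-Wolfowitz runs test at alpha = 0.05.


Step 1: Compute median = 11.50; label A = above, B = below.
Labels in order: BABBAABABBAA  (n_A = 6, n_B = 6)
Step 2: Count runs R = 8.
Step 3: Under H0 (random ordering), E[R] = 2*n_A*n_B/(n_A+n_B) + 1 = 2*6*6/12 + 1 = 7.0000.
        Var[R] = 2*n_A*n_B*(2*n_A*n_B - n_A - n_B) / ((n_A+n_B)^2 * (n_A+n_B-1)) = 4320/1584 = 2.7273.
        SD[R] = 1.6514.
Step 4: Continuity-corrected z = (R - 0.5 - E[R]) / SD[R] = (8 - 0.5 - 7.0000) / 1.6514 = 0.3028.
Step 5: Two-sided p-value via normal approximation = 2*(1 - Phi(|z|)) = 0.762069.
Step 6: alpha = 0.05. fail to reject H0.

R = 8, z = 0.3028, p = 0.762069, fail to reject H0.


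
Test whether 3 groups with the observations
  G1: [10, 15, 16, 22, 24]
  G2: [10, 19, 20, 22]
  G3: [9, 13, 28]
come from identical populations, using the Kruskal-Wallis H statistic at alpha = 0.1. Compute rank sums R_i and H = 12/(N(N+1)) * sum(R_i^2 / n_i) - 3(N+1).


Step 1: Combine all N = 12 observations and assign midranks.
sorted (value, group, rank): (9,G3,1), (10,G1,2.5), (10,G2,2.5), (13,G3,4), (15,G1,5), (16,G1,6), (19,G2,7), (20,G2,8), (22,G1,9.5), (22,G2,9.5), (24,G1,11), (28,G3,12)
Step 2: Sum ranks within each group.
R_1 = 34 (n_1 = 5)
R_2 = 27 (n_2 = 4)
R_3 = 17 (n_3 = 3)
Step 3: H = 12/(N(N+1)) * sum(R_i^2/n_i) - 3(N+1)
     = 12/(12*13) * (34^2/5 + 27^2/4 + 17^2/3) - 3*13
     = 0.076923 * 509.783 - 39
     = 0.214103.
Step 4: Ties present; correction factor C = 1 - 12/(12^3 - 12) = 0.993007. Corrected H = 0.214103 / 0.993007 = 0.215610.
Step 5: Under H0, H ~ chi^2(2); p-value = 0.897803.
Step 6: alpha = 0.1. fail to reject H0.

H = 0.2156, df = 2, p = 0.897803, fail to reject H0.


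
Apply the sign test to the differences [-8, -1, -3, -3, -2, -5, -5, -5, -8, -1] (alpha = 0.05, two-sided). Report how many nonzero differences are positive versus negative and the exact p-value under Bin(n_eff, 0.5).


Step 1: Discard zero differences. Original n = 10; n_eff = number of nonzero differences = 10.
Nonzero differences (with sign): -8, -1, -3, -3, -2, -5, -5, -5, -8, -1
Step 2: Count signs: positive = 0, negative = 10.
Step 3: Under H0: P(positive) = 0.5, so the number of positives S ~ Bin(10, 0.5).
Step 4: Two-sided exact p-value = sum of Bin(10,0.5) probabilities at or below the observed probability = 0.001953.
Step 5: alpha = 0.05. reject H0.

n_eff = 10, pos = 0, neg = 10, p = 0.001953, reject H0.


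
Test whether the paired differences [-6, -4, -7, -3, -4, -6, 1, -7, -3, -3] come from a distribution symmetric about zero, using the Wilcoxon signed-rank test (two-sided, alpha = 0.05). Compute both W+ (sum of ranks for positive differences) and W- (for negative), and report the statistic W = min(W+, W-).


Step 1: Drop any zero differences (none here) and take |d_i|.
|d| = [6, 4, 7, 3, 4, 6, 1, 7, 3, 3]
Step 2: Midrank |d_i| (ties get averaged ranks).
ranks: |6|->7.5, |4|->5.5, |7|->9.5, |3|->3, |4|->5.5, |6|->7.5, |1|->1, |7|->9.5, |3|->3, |3|->3
Step 3: Attach original signs; sum ranks with positive sign and with negative sign.
W+ = 1 = 1
W- = 7.5 + 5.5 + 9.5 + 3 + 5.5 + 7.5 + 9.5 + 3 + 3 = 54
(Check: W+ + W- = 55 should equal n(n+1)/2 = 55.)
Step 4: Test statistic W = min(W+, W-) = 1.
Step 5: Ties in |d|, so use the tie-corrected normal approximation.
        E[W] = n(n+1)/4 = 10*11/4 = 27.5.
        Tie groups: |d|=3 (t=3), |d|=4 (t=2), |d|=6 (t=2), |d|=7 (t=2); sum(t^3 - t) = 42.
        Var[W] = n(n+1)(2n+1)/24 - sum(t^3-t)/48 = 2310/24 - 42/48 = 95.375.
        z = (W - E[W]) / sqrt(Var[W]) = (1 - 27.5) / 9.7660 = -2.7135.
        Two-sided p = 2*Phi(z) = 0.006658.
Step 6: alpha = 0.05. reject H0.

W+ = 1, W- = 54, W = min = 1, p = 0.006658, reject H0.


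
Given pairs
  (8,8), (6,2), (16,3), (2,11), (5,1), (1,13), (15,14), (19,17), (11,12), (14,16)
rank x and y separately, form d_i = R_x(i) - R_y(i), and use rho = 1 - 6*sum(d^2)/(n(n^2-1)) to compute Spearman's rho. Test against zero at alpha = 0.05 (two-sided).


Step 1: Rank x and y separately (midranks; no ties here).
rank(x): 8->5, 6->4, 16->9, 2->2, 5->3, 1->1, 15->8, 19->10, 11->6, 14->7
rank(y): 8->4, 2->2, 3->3, 11->5, 1->1, 13->7, 14->8, 17->10, 12->6, 16->9
Step 2: d_i = R_x(i) - R_y(i); compute d_i^2.
  (5-4)^2=1, (4-2)^2=4, (9-3)^2=36, (2-5)^2=9, (3-1)^2=4, (1-7)^2=36, (8-8)^2=0, (10-10)^2=0, (6-6)^2=0, (7-9)^2=4
sum(d^2) = 94.
Step 3: rho = 1 - 6*94 / (10*(10^2 - 1)) = 1 - 564/990 = 0.430303.
Step 4: Under H0, t = rho * sqrt((n-2)/(1-rho^2)) = 1.3483 ~ t(8).
Step 5: Two-sided p-value from the t-distribution with 8 df = 0.214492.
Step 6: alpha = 0.05. fail to reject H0.

rho = 0.4303, p = 0.214492, fail to reject H0 at alpha = 0.05.


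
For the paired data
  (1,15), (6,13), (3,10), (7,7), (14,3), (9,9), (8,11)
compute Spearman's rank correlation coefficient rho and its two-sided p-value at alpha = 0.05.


Step 1: Rank x and y separately (midranks; no ties here).
rank(x): 1->1, 6->3, 3->2, 7->4, 14->7, 9->6, 8->5
rank(y): 15->7, 13->6, 10->4, 7->2, 3->1, 9->3, 11->5
Step 2: d_i = R_x(i) - R_y(i); compute d_i^2.
  (1-7)^2=36, (3-6)^2=9, (2-4)^2=4, (4-2)^2=4, (7-1)^2=36, (6-3)^2=9, (5-5)^2=0
sum(d^2) = 98.
Step 3: rho = 1 - 6*98 / (7*(7^2 - 1)) = 1 - 588/336 = -0.750000.
Step 4: Under H0, t = rho * sqrt((n-2)/(1-rho^2)) = -2.5355 ~ t(5).
Step 5: Two-sided p-value from the t-distribution with 5 df = 0.052181.
Step 6: alpha = 0.05. fail to reject H0.

rho = -0.7500, p = 0.052181, fail to reject H0 at alpha = 0.05.


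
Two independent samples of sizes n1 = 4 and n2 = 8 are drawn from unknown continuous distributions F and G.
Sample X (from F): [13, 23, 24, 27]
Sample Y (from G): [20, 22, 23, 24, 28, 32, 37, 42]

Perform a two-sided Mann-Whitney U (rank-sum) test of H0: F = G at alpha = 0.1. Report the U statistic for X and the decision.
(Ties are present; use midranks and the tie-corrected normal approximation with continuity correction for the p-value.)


Step 1: Combine and sort all 12 observations; assign midranks.
sorted (value, group): (13,X), (20,Y), (22,Y), (23,X), (23,Y), (24,X), (24,Y), (27,X), (28,Y), (32,Y), (37,Y), (42,Y)
ranks: 13->1, 20->2, 22->3, 23->4.5, 23->4.5, 24->6.5, 24->6.5, 27->8, 28->9, 32->10, 37->11, 42->12
Step 2: Rank sum for X: R1 = 1 + 4.5 + 6.5 + 8 = 20.
Step 3: U_X = R1 - n1(n1+1)/2 = 20 - 4*5/2 = 20 - 10 = 10.
       U_Y = n1*n2 - U_X = 32 - 10 = 22.
Step 4: Ties are present, so use the tie-corrected normal approximation (with continuity correction) for the p-value.
Step 5: p-value = 0.348547; compare to alpha = 0.1. fail to reject H0.

U_X = 10, p = 0.348547, fail to reject H0 at alpha = 0.1.


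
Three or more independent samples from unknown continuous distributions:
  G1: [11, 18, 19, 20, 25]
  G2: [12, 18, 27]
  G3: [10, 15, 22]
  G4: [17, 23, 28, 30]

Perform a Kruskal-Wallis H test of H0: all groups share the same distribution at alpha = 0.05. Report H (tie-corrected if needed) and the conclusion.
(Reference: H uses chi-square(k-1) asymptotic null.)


Step 1: Combine all N = 15 observations and assign midranks.
sorted (value, group, rank): (10,G3,1), (11,G1,2), (12,G2,3), (15,G3,4), (17,G4,5), (18,G1,6.5), (18,G2,6.5), (19,G1,8), (20,G1,9), (22,G3,10), (23,G4,11), (25,G1,12), (27,G2,13), (28,G4,14), (30,G4,15)
Step 2: Sum ranks within each group.
R_1 = 37.5 (n_1 = 5)
R_2 = 22.5 (n_2 = 3)
R_3 = 15 (n_3 = 3)
R_4 = 45 (n_4 = 4)
Step 3: H = 12/(N(N+1)) * sum(R_i^2/n_i) - 3(N+1)
     = 12/(15*16) * (37.5^2/5 + 22.5^2/3 + 15^2/3 + 45^2/4) - 3*16
     = 0.050000 * 1031.25 - 48
     = 3.562500.
Step 4: Ties present; correction factor C = 1 - 6/(15^3 - 15) = 0.998214. Corrected H = 3.562500 / 0.998214 = 3.568873.
Step 5: Under H0, H ~ chi^2(3); p-value = 0.311939.
Step 6: alpha = 0.05. fail to reject H0.

H = 3.5689, df = 3, p = 0.311939, fail to reject H0.


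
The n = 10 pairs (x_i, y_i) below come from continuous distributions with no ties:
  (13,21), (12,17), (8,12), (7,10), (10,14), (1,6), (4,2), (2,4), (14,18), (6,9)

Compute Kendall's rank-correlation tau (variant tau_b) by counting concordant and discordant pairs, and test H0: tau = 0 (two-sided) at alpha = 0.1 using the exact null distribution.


Step 1: Enumerate the 45 unordered pairs (i,j) with i<j and classify each by sign(x_j-x_i) * sign(y_j-y_i).
  (1,2):dx=-1,dy=-4->C; (1,3):dx=-5,dy=-9->C; (1,4):dx=-6,dy=-11->C; (1,5):dx=-3,dy=-7->C
  (1,6):dx=-12,dy=-15->C; (1,7):dx=-9,dy=-19->C; (1,8):dx=-11,dy=-17->C; (1,9):dx=+1,dy=-3->D
  (1,10):dx=-7,dy=-12->C; (2,3):dx=-4,dy=-5->C; (2,4):dx=-5,dy=-7->C; (2,5):dx=-2,dy=-3->C
  (2,6):dx=-11,dy=-11->C; (2,7):dx=-8,dy=-15->C; (2,8):dx=-10,dy=-13->C; (2,9):dx=+2,dy=+1->C
  (2,10):dx=-6,dy=-8->C; (3,4):dx=-1,dy=-2->C; (3,5):dx=+2,dy=+2->C; (3,6):dx=-7,dy=-6->C
  (3,7):dx=-4,dy=-10->C; (3,8):dx=-6,dy=-8->C; (3,9):dx=+6,dy=+6->C; (3,10):dx=-2,dy=-3->C
  (4,5):dx=+3,dy=+4->C; (4,6):dx=-6,dy=-4->C; (4,7):dx=-3,dy=-8->C; (4,8):dx=-5,dy=-6->C
  (4,9):dx=+7,dy=+8->C; (4,10):dx=-1,dy=-1->C; (5,6):dx=-9,dy=-8->C; (5,7):dx=-6,dy=-12->C
  (5,8):dx=-8,dy=-10->C; (5,9):dx=+4,dy=+4->C; (5,10):dx=-4,dy=-5->C; (6,7):dx=+3,dy=-4->D
  (6,8):dx=+1,dy=-2->D; (6,9):dx=+13,dy=+12->C; (6,10):dx=+5,dy=+3->C; (7,8):dx=-2,dy=+2->D
  (7,9):dx=+10,dy=+16->C; (7,10):dx=+2,dy=+7->C; (8,9):dx=+12,dy=+14->C; (8,10):dx=+4,dy=+5->C
  (9,10):dx=-8,dy=-9->C
Step 2: C = 41, D = 4, total pairs = 45.
Step 3: tau = (C - D)/(n(n-1)/2) = (41 - 4)/45 = 0.822222.
Step 4: Exact two-sided p-value (enumerate n! = 3628800 permutations of y under H0): p = 0.000358.
Step 5: alpha = 0.1. reject H0.

tau_b = 0.8222 (C=41, D=4), p = 0.000358, reject H0.


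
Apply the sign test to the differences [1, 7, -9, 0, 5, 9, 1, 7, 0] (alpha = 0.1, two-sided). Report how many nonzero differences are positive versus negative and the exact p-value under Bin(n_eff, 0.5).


Step 1: Discard zero differences. Original n = 9; n_eff = number of nonzero differences = 7.
Nonzero differences (with sign): +1, +7, -9, +5, +9, +1, +7
Step 2: Count signs: positive = 6, negative = 1.
Step 3: Under H0: P(positive) = 0.5, so the number of positives S ~ Bin(7, 0.5).
Step 4: Two-sided exact p-value = sum of Bin(7,0.5) probabilities at or below the observed probability = 0.125000.
Step 5: alpha = 0.1. fail to reject H0.

n_eff = 7, pos = 6, neg = 1, p = 0.125000, fail to reject H0.


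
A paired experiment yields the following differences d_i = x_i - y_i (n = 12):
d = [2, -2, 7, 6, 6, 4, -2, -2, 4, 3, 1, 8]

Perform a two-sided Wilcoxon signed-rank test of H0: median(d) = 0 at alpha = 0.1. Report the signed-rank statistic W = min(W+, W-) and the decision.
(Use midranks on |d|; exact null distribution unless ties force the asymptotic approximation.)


Step 1: Drop any zero differences (none here) and take |d_i|.
|d| = [2, 2, 7, 6, 6, 4, 2, 2, 4, 3, 1, 8]
Step 2: Midrank |d_i| (ties get averaged ranks).
ranks: |2|->3.5, |2|->3.5, |7|->11, |6|->9.5, |6|->9.5, |4|->7.5, |2|->3.5, |2|->3.5, |4|->7.5, |3|->6, |1|->1, |8|->12
Step 3: Attach original signs; sum ranks with positive sign and with negative sign.
W+ = 3.5 + 11 + 9.5 + 9.5 + 7.5 + 7.5 + 6 + 1 + 12 = 67.5
W- = 3.5 + 3.5 + 3.5 = 10.5
(Check: W+ + W- = 78 should equal n(n+1)/2 = 78.)
Step 4: Test statistic W = min(W+, W-) = 10.5.
Step 5: Ties in |d|, so use the tie-corrected normal approximation.
        E[W] = n(n+1)/4 = 12*13/4 = 39.
        Tie groups: |d|=2 (t=4), |d|=4 (t=2), |d|=6 (t=2); sum(t^3 - t) = 72.
        Var[W] = n(n+1)(2n+1)/24 - sum(t^3-t)/48 = 3900/24 - 72/48 = 161.
        z = (W - E[W]) / sqrt(Var[W]) = (10.5 - 39) / 12.6886 = -2.2461.
        Two-sided p = 2*Phi(z) = 0.024697.
Step 6: alpha = 0.1. reject H0.

W+ = 67.5, W- = 10.5, W = min = 10.5, p = 0.024697, reject H0.


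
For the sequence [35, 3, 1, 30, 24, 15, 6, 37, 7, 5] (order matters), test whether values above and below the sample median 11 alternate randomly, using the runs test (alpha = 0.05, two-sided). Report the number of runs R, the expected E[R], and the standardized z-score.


Step 1: Compute median = 11; label A = above, B = below.
Labels in order: ABBAAABABB  (n_A = 5, n_B = 5)
Step 2: Count runs R = 6.
Step 3: Under H0 (random ordering), E[R] = 2*n_A*n_B/(n_A+n_B) + 1 = 2*5*5/10 + 1 = 6.0000.
        Var[R] = 2*n_A*n_B*(2*n_A*n_B - n_A - n_B) / ((n_A+n_B)^2 * (n_A+n_B-1)) = 2000/900 = 2.2222.
        SD[R] = 1.4907.
Step 4: R = E[R], so z = 0 with no continuity correction.
Step 5: Two-sided p-value via normal approximation = 2*(1 - Phi(|z|)) = 1.000000.
Step 6: alpha = 0.05. fail to reject H0.

R = 6, z = 0.0000, p = 1.000000, fail to reject H0.
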